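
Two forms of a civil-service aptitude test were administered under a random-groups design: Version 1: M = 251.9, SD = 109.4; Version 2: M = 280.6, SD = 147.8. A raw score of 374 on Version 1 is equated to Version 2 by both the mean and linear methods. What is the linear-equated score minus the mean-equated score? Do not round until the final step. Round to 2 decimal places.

Mean-equated: 374 + (280.6 − 251.9) = 402.70
Linear-equated: (147.8/109.4)(374 − 251.9) + 280.6 = 445.558
Difference = 445.558 − 402.70 = 42.86

42.86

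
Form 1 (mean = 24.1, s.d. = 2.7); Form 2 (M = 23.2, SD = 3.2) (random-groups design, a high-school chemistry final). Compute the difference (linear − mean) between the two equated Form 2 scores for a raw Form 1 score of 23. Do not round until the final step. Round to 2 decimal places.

-0.20

Mean-equated: 23 + (23.2 − 24.1) = 22.10
Linear-equated: (3.2/2.7)(23 − 24.1) + 23.2 = 21.896
Difference = 21.896 − 22.10 = -0.20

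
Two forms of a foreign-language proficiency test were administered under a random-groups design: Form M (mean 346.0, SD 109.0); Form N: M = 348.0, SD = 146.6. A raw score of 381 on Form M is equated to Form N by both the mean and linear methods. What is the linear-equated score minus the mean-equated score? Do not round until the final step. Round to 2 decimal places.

12.07

Mean-equated: 381 + (348.0 − 346.0) = 383.00
Linear-equated: (146.6/109.0)(381 − 346.0) + 348.0 = 395.073
Difference = 395.073 − 383.00 = 12.07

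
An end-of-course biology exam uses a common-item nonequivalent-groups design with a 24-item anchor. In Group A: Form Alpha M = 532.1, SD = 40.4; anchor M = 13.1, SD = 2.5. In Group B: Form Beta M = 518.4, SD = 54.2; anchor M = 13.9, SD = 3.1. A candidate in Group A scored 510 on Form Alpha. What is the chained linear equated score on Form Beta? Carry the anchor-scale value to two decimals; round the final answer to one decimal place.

Form Alpha → anchor (Group A): v = (2.5/40.4)(510 − 532.1) + 13.1 = 11.73
anchor → Form Beta (Group B): y = (54.2/3.1)(11.73 − 13.9) + 518.4 = 480.5

480.5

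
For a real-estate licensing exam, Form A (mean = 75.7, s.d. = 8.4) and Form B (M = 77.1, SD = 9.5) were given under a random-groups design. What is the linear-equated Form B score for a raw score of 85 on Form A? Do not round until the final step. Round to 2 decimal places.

Linear equating: y = (SD_Y/SD_X)(x − M_X) + M_Y
y = (9.5/8.4)(85 − 75.7) + 77.1
y = 1.130952 × 9.3 + 77.1 = 10.5179 + 77.1 = 87.62

87.62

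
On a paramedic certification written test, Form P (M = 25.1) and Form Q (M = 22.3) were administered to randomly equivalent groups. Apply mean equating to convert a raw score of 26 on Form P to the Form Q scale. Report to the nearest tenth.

23.2

Mean equating: y = x + (M_Y − M_X) = 26 + (22.3 − 25.1) = 23.2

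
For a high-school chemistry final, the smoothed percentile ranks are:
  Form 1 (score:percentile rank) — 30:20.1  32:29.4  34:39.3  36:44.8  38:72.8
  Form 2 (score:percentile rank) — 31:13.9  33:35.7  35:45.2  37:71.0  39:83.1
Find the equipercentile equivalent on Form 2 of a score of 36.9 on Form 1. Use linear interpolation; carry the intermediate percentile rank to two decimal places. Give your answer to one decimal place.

35.9

PR of 36.9 on Form 1: 44.8 + (36.9 − 36)/(38 − 36) × (72.8 − 44.8) = 57.40
On Form 2, PR 57.40 falls between score 35 (PR 45.2) and 37 (PR 71.0).
Interpolate: 35 + (57.40 − 45.2)/(71.0 − 45.2) × (37 − 35) = 35.9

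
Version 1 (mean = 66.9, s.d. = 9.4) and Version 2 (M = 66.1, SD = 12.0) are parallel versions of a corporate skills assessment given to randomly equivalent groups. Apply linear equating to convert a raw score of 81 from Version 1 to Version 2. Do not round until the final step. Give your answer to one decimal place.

84.1

Linear equating: y = (SD_Y/SD_X)(x − M_X) + M_Y
y = (12.0/9.4)(81 − 66.9) + 66.1
y = 1.276596 × 14.1 + 66.1 = 18.0000 + 66.1 = 84.1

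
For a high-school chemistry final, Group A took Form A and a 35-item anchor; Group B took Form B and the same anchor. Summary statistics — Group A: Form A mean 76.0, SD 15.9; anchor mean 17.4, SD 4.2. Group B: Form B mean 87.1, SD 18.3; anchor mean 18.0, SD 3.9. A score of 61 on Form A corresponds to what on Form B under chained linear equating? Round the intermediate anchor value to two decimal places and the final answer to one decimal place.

Form A → anchor (Group A): v = (4.2/15.9)(61 − 76.0) + 17.4 = 13.44
anchor → Form B (Group B): y = (18.3/3.9)(13.44 − 18.0) + 87.1 = 65.7

65.7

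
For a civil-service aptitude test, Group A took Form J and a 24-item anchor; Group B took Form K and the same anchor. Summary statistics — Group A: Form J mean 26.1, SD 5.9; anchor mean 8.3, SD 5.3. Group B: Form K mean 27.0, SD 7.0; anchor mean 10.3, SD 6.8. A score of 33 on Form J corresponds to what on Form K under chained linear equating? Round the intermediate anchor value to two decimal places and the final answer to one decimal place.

31.3

Form J → anchor (Group A): v = (5.3/5.9)(33 − 26.1) + 8.3 = 14.50
anchor → Form K (Group B): y = (7.0/6.8)(14.50 − 10.3) + 27.0 = 31.3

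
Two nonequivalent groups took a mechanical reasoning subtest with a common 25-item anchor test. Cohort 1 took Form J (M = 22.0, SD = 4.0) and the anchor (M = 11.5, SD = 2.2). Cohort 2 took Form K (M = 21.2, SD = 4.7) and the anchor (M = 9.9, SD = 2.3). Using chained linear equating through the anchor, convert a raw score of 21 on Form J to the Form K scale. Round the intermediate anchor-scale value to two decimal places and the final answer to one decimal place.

23.3

Form J → anchor (Cohort 1): v = (2.2/4.0)(21 − 22.0) + 11.5 = 10.95
anchor → Form K (Cohort 2): y = (4.7/2.3)(10.95 − 9.9) + 21.2 = 23.3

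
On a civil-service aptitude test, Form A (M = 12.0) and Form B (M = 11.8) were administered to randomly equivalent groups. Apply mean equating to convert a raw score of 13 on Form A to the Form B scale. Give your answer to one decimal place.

Mean equating: y = x + (M_Y − M_X) = 13 + (11.8 − 12.0) = 12.8

12.8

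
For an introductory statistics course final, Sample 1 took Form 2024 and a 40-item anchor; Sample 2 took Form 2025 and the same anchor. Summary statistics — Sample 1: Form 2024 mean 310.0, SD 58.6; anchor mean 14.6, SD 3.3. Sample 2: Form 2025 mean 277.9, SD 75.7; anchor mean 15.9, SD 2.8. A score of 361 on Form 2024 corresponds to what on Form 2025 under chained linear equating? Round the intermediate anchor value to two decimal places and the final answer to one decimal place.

Form 2024 → anchor (Sample 1): v = (3.3/58.6)(361 − 310.0) + 14.6 = 17.47
anchor → Form 2025 (Sample 2): y = (75.7/2.8)(17.47 − 15.9) + 277.9 = 320.3

320.3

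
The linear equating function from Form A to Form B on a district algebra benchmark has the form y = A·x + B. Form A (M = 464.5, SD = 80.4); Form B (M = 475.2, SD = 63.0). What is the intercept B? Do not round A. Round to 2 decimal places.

111.23

A = SD_Y / SD_X = 63.0 / 80.4 = 0.783582
B = M_Y − A·M_X = 475.2 − 0.783582 × 464.5 = 111.23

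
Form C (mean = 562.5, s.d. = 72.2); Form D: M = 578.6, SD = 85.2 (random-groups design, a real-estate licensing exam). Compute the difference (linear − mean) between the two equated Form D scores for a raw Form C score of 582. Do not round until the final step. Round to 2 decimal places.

Mean-equated: 582 + (578.6 − 562.5) = 598.10
Linear-equated: (85.2/72.2)(582 − 562.5) + 578.6 = 601.611
Difference = 601.611 − 598.10 = 3.51

3.51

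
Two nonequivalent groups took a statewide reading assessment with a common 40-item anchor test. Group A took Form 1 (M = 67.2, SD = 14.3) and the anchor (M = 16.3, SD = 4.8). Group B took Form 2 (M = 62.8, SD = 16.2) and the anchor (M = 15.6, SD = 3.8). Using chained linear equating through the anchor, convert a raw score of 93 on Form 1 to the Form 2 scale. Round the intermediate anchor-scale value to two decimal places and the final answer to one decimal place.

Form 1 → anchor (Group A): v = (4.8/14.3)(93 − 67.2) + 16.3 = 24.96
anchor → Form 2 (Group B): y = (16.2/3.8)(24.96 − 15.6) + 62.8 = 102.7

102.7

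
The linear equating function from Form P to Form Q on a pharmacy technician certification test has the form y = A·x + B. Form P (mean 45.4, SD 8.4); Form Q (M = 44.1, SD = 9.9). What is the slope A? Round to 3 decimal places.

1.179

A = SD_Y / SD_X = 9.9 / 8.4 = 1.179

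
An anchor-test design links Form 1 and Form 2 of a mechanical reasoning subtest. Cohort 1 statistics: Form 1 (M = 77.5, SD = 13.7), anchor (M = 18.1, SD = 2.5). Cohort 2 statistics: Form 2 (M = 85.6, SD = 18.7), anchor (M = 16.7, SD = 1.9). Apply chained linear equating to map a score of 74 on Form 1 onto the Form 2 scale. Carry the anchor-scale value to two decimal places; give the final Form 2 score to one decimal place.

93.1

Form 1 → anchor (Cohort 1): v = (2.5/13.7)(74 − 77.5) + 18.1 = 17.46
anchor → Form 2 (Cohort 2): y = (18.7/1.9)(17.46 − 16.7) + 85.6 = 93.1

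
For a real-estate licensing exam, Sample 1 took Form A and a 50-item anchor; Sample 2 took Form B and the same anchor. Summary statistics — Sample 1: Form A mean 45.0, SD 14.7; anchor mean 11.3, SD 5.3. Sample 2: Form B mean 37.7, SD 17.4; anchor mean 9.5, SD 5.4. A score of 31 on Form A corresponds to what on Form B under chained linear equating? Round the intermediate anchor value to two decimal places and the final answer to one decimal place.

27.2

Form A → anchor (Sample 1): v = (5.3/14.7)(31 − 45.0) + 11.3 = 6.25
anchor → Form B (Sample 2): y = (17.4/5.4)(6.25 − 9.5) + 37.7 = 27.2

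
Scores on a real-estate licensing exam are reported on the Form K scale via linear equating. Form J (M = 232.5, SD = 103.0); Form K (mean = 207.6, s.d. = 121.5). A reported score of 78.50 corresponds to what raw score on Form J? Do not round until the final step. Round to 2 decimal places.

123.06

Invert y = (SD_Y/SD_X)(x − M_X) + M_Y:
x = (SD_X/SD_Y)(y − M_Y) + M_X = (103.0/121.5)(78.50 − 207.6) + 232.5
x = 0.847737 × -129.100 + 232.5 = 123.06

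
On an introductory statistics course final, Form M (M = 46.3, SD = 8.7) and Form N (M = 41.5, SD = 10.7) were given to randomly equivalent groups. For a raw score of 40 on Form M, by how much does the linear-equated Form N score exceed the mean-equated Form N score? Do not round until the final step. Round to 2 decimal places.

-1.45

Mean-equated: 40 + (41.5 − 46.3) = 35.20
Linear-equated: (10.7/8.7)(40 − 46.3) + 41.5 = 33.752
Difference = 33.752 − 35.20 = -1.45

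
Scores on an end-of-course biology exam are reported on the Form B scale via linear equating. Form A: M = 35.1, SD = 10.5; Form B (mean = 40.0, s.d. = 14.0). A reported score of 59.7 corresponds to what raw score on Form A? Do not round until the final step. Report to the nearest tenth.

Invert y = (SD_Y/SD_X)(x − M_X) + M_Y:
x = (SD_X/SD_Y)(y − M_Y) + M_X = (10.5/14.0)(59.7 − 40.0) + 35.1
x = 0.750000 × 19.700 + 35.1 = 49.9

49.9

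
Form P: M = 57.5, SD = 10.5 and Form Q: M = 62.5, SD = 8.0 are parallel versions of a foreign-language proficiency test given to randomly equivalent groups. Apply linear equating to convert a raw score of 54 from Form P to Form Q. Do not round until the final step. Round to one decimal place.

59.8

Linear equating: y = (SD_Y/SD_X)(x − M_X) + M_Y
y = (8.0/10.5)(54 − 57.5) + 62.5
y = 0.761905 × -3.5 + 62.5 = -2.6667 + 62.5 = 59.8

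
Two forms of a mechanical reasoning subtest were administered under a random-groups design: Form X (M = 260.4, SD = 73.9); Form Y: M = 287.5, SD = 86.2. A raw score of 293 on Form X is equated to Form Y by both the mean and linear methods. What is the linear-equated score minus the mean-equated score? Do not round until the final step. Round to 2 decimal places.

5.43

Mean-equated: 293 + (287.5 − 260.4) = 320.10
Linear-equated: (86.2/73.9)(293 − 260.4) + 287.5 = 325.526
Difference = 325.526 − 320.10 = 5.43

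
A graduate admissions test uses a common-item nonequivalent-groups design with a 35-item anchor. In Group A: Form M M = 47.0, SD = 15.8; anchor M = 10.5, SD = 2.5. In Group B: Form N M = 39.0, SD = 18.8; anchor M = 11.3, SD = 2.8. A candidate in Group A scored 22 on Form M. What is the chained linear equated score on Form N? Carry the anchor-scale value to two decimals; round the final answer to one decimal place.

7.0

Form M → anchor (Group A): v = (2.5/15.8)(22 − 47.0) + 10.5 = 6.54
anchor → Form N (Group B): y = (18.8/2.8)(6.54 − 11.3) + 39.0 = 7.0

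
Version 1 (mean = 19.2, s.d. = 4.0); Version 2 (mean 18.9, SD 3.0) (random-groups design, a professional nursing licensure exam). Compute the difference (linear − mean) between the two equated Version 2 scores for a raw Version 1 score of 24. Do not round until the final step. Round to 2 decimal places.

Mean-equated: 24 + (18.9 − 19.2) = 23.70
Linear-equated: (3.0/4.0)(24 − 19.2) + 18.9 = 22.500
Difference = 22.500 − 23.70 = -1.20

-1.20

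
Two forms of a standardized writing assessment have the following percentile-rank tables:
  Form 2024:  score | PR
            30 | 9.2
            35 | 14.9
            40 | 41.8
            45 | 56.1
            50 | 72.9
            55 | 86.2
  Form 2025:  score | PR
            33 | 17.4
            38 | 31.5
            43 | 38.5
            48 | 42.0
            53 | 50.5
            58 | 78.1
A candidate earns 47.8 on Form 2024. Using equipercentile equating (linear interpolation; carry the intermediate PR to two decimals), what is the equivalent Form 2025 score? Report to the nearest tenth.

55.7

PR of 47.8 on Form 2024: 56.1 + (47.8 − 45)/(50 − 45) × (72.9 − 56.1) = 65.51
On Form 2025, PR 65.51 falls between score 53 (PR 50.5) and 58 (PR 78.1).
Interpolate: 53 + (65.51 − 50.5)/(78.1 − 50.5) × (58 − 53) = 55.7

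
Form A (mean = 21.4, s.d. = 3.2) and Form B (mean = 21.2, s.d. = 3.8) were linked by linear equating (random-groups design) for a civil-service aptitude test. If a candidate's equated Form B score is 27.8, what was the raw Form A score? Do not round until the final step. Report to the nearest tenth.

27.0

Invert y = (SD_Y/SD_X)(x − M_X) + M_Y:
x = (SD_X/SD_Y)(y − M_Y) + M_X = (3.2/3.8)(27.8 − 21.2) + 21.4
x = 0.842105 × 6.600 + 21.4 = 27.0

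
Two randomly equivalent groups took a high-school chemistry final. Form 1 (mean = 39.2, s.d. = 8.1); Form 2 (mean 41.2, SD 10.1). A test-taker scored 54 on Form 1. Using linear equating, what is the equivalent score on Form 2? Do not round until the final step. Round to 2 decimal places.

Linear equating: y = (SD_Y/SD_X)(x − M_X) + M_Y
y = (10.1/8.1)(54 − 39.2) + 41.2
y = 1.246914 × 14.8 + 41.2 = 18.4543 + 41.2 = 59.65

59.65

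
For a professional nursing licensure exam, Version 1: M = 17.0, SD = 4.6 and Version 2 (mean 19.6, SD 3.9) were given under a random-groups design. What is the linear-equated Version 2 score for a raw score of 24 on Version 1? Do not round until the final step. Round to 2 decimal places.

Linear equating: y = (SD_Y/SD_X)(x − M_X) + M_Y
y = (3.9/4.6)(24 − 17.0) + 19.6
y = 0.847826 × 7.0 + 19.6 = 5.9348 + 19.6 = 25.53

25.53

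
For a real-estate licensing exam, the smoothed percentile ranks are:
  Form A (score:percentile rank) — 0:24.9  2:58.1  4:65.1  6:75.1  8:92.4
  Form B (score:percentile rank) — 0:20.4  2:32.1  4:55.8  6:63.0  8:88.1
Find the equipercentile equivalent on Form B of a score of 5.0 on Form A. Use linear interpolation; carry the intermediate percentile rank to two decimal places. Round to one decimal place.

6.6

PR of 5.0 on Form A: 65.1 + (5.0 − 4)/(6 − 4) × (75.1 − 65.1) = 70.10
On Form B, PR 70.10 falls between score 6 (PR 63.0) and 8 (PR 88.1).
Interpolate: 6 + (70.10 − 63.0)/(88.1 − 63.0) × (8 − 6) = 6.6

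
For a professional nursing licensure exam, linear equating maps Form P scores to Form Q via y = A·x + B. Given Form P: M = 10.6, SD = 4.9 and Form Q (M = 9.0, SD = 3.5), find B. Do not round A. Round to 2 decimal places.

A = SD_Y / SD_X = 3.5 / 4.9 = 0.714286
B = M_Y − A·M_X = 9.0 − 0.714286 × 10.6 = 1.43

1.43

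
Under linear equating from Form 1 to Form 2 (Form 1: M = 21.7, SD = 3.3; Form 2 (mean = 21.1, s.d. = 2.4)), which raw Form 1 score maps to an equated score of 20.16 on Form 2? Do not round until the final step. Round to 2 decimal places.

20.41

Invert y = (SD_Y/SD_X)(x − M_X) + M_Y:
x = (SD_X/SD_Y)(y − M_Y) + M_X = (3.3/2.4)(20.16 − 21.1) + 21.7
x = 1.375000 × -0.940 + 21.7 = 20.41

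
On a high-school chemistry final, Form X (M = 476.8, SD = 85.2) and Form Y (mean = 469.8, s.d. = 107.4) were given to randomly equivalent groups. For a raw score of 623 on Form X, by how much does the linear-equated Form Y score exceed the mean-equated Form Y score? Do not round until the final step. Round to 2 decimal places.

38.09

Mean-equated: 623 + (469.8 − 476.8) = 616.00
Linear-equated: (107.4/85.2)(623 − 476.8) + 469.8 = 654.094
Difference = 654.094 − 616.00 = 38.09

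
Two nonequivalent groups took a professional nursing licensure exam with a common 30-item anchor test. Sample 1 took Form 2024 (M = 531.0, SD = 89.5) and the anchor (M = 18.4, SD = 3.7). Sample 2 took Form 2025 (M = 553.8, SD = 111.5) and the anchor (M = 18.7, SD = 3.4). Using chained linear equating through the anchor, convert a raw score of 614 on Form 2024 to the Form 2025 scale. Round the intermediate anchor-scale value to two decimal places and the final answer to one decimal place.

656.4

Form 2024 → anchor (Sample 1): v = (3.7/89.5)(614 − 531.0) + 18.4 = 21.83
anchor → Form 2025 (Sample 2): y = (111.5/3.4)(21.83 − 18.7) + 553.8 = 656.4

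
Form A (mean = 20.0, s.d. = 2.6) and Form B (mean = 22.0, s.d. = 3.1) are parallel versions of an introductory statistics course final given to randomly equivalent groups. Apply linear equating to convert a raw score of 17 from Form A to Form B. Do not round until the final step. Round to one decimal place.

18.4

Linear equating: y = (SD_Y/SD_X)(x − M_X) + M_Y
y = (3.1/2.6)(17 − 20.0) + 22.0
y = 1.192308 × -3.0 + 22.0 = -3.5769 + 22.0 = 18.4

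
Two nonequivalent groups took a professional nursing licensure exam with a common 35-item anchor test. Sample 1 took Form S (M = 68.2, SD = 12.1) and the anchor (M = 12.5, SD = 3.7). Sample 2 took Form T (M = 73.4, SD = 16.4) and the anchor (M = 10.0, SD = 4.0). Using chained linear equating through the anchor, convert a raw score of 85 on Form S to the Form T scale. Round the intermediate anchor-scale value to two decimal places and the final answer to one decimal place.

Form S → anchor (Sample 1): v = (3.7/12.1)(85 − 68.2) + 12.5 = 17.64
anchor → Form T (Sample 2): y = (16.4/4.0)(17.64 − 10.0) + 73.4 = 104.7

104.7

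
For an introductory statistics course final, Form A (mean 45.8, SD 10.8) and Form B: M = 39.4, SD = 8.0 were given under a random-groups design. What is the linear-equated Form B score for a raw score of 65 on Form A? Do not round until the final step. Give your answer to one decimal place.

53.6

Linear equating: y = (SD_Y/SD_X)(x − M_X) + M_Y
y = (8.0/10.8)(65 − 45.8) + 39.4
y = 0.740741 × 19.2 + 39.4 = 14.2222 + 39.4 = 53.6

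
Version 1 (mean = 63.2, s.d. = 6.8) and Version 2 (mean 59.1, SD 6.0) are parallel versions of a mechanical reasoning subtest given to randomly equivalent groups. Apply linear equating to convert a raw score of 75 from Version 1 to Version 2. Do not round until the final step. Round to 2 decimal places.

69.51

Linear equating: y = (SD_Y/SD_X)(x − M_X) + M_Y
y = (6.0/6.8)(75 − 63.2) + 59.1
y = 0.882353 × 11.8 + 59.1 = 10.4118 + 59.1 = 69.51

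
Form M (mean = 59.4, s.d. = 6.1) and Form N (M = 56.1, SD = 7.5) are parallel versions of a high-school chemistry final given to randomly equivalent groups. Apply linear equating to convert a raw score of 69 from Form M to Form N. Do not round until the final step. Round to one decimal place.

Linear equating: y = (SD_Y/SD_X)(x − M_X) + M_Y
y = (7.5/6.1)(69 − 59.4) + 56.1
y = 1.229508 × 9.6 + 56.1 = 11.8033 + 56.1 = 67.9

67.9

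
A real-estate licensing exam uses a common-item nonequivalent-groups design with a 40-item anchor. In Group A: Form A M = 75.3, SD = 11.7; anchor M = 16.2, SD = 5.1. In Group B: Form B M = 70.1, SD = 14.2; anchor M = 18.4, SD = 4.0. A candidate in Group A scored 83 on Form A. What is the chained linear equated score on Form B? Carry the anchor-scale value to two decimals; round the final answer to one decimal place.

74.2

Form A → anchor (Group A): v = (5.1/11.7)(83 − 75.3) + 16.2 = 19.56
anchor → Form B (Group B): y = (14.2/4.0)(19.56 − 18.4) + 70.1 = 74.2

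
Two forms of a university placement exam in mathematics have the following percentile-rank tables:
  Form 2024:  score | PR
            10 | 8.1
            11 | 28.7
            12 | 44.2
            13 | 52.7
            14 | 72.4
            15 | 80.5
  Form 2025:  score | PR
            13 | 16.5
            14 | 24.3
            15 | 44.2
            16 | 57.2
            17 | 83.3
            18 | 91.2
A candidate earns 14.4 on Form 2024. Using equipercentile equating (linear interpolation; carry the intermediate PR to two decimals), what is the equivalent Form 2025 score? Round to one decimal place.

16.7

PR of 14.4 on Form 2024: 72.4 + (14.4 − 14)/(15 − 14) × (80.5 − 72.4) = 75.64
On Form 2025, PR 75.64 falls between score 16 (PR 57.2) and 17 (PR 83.3).
Interpolate: 16 + (75.64 − 57.2)/(83.3 − 57.2) × (17 − 16) = 16.7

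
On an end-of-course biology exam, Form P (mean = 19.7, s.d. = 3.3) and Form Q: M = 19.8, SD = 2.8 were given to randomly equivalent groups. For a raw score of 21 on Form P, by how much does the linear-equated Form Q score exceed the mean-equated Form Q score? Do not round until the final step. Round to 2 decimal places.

Mean-equated: 21 + (19.8 − 19.7) = 21.10
Linear-equated: (2.8/3.3)(21 − 19.7) + 19.8 = 20.903
Difference = 20.903 − 21.10 = -0.20

-0.20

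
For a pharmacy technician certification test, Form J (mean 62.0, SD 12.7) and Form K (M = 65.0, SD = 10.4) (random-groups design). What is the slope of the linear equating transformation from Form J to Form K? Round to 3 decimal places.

0.819

A = SD_Y / SD_X = 10.4 / 12.7 = 0.819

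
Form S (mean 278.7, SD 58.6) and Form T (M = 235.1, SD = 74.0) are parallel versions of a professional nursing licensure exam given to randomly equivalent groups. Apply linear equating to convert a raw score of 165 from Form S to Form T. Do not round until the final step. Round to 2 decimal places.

Linear equating: y = (SD_Y/SD_X)(x − M_X) + M_Y
y = (74.0/58.6)(165 − 278.7) + 235.1
y = 1.262799 × -113.7 + 235.1 = -143.5802 + 235.1 = 91.52

91.52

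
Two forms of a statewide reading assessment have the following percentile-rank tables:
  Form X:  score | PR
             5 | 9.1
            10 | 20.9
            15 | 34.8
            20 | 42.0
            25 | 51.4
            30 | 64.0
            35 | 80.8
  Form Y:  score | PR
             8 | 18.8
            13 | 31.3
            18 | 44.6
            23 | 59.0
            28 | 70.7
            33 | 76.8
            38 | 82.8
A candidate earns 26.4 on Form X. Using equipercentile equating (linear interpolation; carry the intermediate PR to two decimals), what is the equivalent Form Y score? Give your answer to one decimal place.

PR of 26.4 on Form X: 51.4 + (26.4 − 25)/(30 − 25) × (64.0 − 51.4) = 54.93
On Form Y, PR 54.93 falls between score 18 (PR 44.6) and 23 (PR 59.0).
Interpolate: 18 + (54.93 − 44.6)/(59.0 − 44.6) × (23 − 18) = 21.6

21.6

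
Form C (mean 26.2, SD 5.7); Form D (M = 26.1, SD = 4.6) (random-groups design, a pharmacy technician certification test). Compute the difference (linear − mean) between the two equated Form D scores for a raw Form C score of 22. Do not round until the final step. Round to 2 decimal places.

0.81

Mean-equated: 22 + (26.1 − 26.2) = 21.90
Linear-equated: (4.6/5.7)(22 − 26.2) + 26.1 = 22.711
Difference = 22.711 − 21.90 = 0.81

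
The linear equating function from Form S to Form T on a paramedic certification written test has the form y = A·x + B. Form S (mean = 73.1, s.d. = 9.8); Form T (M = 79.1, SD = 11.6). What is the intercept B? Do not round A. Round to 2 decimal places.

A = SD_Y / SD_X = 11.6 / 9.8 = 1.183673
B = M_Y − A·M_X = 79.1 − 1.183673 × 73.1 = -7.43

-7.43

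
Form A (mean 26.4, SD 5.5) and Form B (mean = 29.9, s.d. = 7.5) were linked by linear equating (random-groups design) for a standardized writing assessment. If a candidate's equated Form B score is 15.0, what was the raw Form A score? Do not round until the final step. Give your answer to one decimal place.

15.5

Invert y = (SD_Y/SD_X)(x − M_X) + M_Y:
x = (SD_X/SD_Y)(y − M_Y) + M_X = (5.5/7.5)(15.0 − 29.9) + 26.4
x = 0.733333 × -14.900 + 26.4 = 15.5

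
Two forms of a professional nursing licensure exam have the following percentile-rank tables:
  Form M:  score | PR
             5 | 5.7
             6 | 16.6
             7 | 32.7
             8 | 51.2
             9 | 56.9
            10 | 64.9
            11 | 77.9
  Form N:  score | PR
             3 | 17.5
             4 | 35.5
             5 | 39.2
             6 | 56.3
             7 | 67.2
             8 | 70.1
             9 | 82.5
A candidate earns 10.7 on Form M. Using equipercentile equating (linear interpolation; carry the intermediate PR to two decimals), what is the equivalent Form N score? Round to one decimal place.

PR of 10.7 on Form M: 64.9 + (10.7 − 10)/(11 − 10) × (77.9 − 64.9) = 74.00
On Form N, PR 74.00 falls between score 8 (PR 70.1) and 9 (PR 82.5).
Interpolate: 8 + (74.00 − 70.1)/(82.5 − 70.1) × (9 − 8) = 8.3

8.3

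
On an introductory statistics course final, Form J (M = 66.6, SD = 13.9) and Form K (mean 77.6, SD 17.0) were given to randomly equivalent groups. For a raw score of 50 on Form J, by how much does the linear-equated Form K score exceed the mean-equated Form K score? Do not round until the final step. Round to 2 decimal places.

Mean-equated: 50 + (77.6 − 66.6) = 61.00
Linear-equated: (17.0/13.9)(50 − 66.6) + 77.6 = 57.298
Difference = 57.298 − 61.00 = -3.70

-3.70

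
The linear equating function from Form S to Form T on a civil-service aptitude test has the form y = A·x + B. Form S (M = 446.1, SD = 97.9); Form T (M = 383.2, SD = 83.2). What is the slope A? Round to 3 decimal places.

0.850

A = SD_Y / SD_X = 83.2 / 97.9 = 0.850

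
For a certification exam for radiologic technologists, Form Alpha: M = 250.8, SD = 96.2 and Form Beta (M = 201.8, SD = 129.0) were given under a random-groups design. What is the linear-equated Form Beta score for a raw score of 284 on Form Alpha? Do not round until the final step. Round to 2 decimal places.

246.32

Linear equating: y = (SD_Y/SD_X)(x − M_X) + M_Y
y = (129.0/96.2)(284 − 250.8) + 201.8
y = 1.340956 × 33.2 + 201.8 = 44.5198 + 201.8 = 246.32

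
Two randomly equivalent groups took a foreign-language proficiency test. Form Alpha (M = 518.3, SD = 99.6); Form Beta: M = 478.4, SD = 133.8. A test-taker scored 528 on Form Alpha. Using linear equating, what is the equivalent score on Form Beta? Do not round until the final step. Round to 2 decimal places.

491.43

Linear equating: y = (SD_Y/SD_X)(x − M_X) + M_Y
y = (133.8/99.6)(528 − 518.3) + 478.4
y = 1.343373 × 9.7 + 478.4 = 13.0307 + 478.4 = 491.43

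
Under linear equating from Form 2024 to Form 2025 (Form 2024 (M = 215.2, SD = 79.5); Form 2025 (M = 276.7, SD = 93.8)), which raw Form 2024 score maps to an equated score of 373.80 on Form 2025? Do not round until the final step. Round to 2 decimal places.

297.50

Invert y = (SD_Y/SD_X)(x − M_X) + M_Y:
x = (SD_X/SD_Y)(y − M_Y) + M_X = (79.5/93.8)(373.80 − 276.7) + 215.2
x = 0.847548 × 97.100 + 215.2 = 297.50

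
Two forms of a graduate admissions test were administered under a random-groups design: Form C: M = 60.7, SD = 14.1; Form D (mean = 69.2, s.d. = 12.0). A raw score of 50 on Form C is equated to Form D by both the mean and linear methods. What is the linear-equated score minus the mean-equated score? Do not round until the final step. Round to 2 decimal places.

Mean-equated: 50 + (69.2 − 60.7) = 58.50
Linear-equated: (12.0/14.1)(50 − 60.7) + 69.2 = 60.094
Difference = 60.094 − 58.50 = 1.59

1.59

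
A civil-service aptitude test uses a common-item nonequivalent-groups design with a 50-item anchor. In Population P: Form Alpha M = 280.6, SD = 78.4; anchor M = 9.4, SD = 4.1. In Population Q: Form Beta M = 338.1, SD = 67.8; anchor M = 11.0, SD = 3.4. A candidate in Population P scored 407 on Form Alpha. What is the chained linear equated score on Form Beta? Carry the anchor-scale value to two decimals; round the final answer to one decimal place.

Form Alpha → anchor (Population P): v = (4.1/78.4)(407 − 280.6) + 9.4 = 16.01
anchor → Form Beta (Population Q): y = (67.8/3.4)(16.01 − 11.0) + 338.1 = 438.0

438.0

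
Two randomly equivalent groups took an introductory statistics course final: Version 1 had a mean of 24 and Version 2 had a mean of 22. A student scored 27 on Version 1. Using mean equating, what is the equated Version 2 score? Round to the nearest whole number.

25

Mean equating: y = x + (M_Y − M_X) = 27 + (22 − 24) = 25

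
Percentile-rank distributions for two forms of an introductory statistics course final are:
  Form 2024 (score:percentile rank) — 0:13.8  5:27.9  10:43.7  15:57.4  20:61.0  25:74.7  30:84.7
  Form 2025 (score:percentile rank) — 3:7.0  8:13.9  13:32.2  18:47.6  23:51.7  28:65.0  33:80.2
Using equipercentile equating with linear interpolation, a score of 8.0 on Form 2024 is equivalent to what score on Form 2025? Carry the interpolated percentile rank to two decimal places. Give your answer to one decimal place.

14.7

PR of 8.0 on Form 2024: 27.9 + (8.0 − 5)/(10 − 5) × (43.7 − 27.9) = 37.38
On Form 2025, PR 37.38 falls between score 13 (PR 32.2) and 18 (PR 47.6).
Interpolate: 13 + (37.38 − 32.2)/(47.6 − 32.2) × (18 − 13) = 14.7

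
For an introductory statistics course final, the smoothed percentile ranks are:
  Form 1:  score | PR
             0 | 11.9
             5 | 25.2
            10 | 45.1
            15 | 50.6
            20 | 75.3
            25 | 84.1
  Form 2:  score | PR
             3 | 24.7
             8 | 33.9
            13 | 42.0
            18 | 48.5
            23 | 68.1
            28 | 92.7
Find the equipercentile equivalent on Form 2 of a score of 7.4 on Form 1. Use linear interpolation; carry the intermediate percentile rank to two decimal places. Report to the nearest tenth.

8.5

PR of 7.4 on Form 1: 25.2 + (7.4 − 5)/(10 − 5) × (45.1 − 25.2) = 34.75
On Form 2, PR 34.75 falls between score 8 (PR 33.9) and 13 (PR 42.0).
Interpolate: 8 + (34.75 − 33.9)/(42.0 − 33.9) × (13 − 8) = 8.5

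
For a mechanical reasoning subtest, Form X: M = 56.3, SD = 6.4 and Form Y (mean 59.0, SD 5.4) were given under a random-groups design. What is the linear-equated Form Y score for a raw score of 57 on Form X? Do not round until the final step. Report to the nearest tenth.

Linear equating: y = (SD_Y/SD_X)(x − M_X) + M_Y
y = (5.4/6.4)(57 − 56.3) + 59.0
y = 0.843750 × 0.7 + 59.0 = 0.5906 + 59.0 = 59.6

59.6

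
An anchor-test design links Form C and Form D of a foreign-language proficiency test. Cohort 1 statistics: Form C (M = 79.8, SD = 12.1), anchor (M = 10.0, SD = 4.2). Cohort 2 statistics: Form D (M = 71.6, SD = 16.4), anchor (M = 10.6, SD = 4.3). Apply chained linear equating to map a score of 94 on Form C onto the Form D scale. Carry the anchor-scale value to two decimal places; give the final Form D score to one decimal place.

Form C → anchor (Cohort 1): v = (4.2/12.1)(94 − 79.8) + 10.0 = 14.93
anchor → Form D (Cohort 2): y = (16.4/4.3)(14.93 − 10.6) + 71.6 = 88.1

88.1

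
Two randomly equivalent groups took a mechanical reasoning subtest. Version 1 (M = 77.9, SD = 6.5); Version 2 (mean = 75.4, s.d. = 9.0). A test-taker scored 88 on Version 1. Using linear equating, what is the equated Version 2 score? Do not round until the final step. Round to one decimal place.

89.4

Linear equating: y = (SD_Y/SD_X)(x − M_X) + M_Y
y = (9.0/6.5)(88 − 77.9) + 75.4
y = 1.384615 × 10.1 + 75.4 = 13.9846 + 75.4 = 89.4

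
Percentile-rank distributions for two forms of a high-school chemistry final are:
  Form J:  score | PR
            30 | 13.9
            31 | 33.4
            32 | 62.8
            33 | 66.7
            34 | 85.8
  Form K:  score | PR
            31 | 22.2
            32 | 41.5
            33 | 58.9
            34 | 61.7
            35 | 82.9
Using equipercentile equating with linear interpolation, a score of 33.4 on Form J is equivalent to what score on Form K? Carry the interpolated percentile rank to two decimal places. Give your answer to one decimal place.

PR of 33.4 on Form J: 66.7 + (33.4 − 33)/(34 − 33) × (85.8 − 66.7) = 74.34
On Form K, PR 74.34 falls between score 34 (PR 61.7) and 35 (PR 82.9).
Interpolate: 34 + (74.34 − 61.7)/(82.9 − 61.7) × (35 − 34) = 34.6

34.6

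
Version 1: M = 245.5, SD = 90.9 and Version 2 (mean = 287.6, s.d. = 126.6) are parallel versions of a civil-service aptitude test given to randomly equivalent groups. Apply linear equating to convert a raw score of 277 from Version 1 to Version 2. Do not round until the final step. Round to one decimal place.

331.5

Linear equating: y = (SD_Y/SD_X)(x − M_X) + M_Y
y = (126.6/90.9)(277 − 245.5) + 287.6
y = 1.392739 × 31.5 + 287.6 = 43.8713 + 287.6 = 331.5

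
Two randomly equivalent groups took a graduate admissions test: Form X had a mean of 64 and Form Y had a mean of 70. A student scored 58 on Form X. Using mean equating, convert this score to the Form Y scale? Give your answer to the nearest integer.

Mean equating: y = x + (M_Y − M_X) = 58 + (70 − 64) = 64

64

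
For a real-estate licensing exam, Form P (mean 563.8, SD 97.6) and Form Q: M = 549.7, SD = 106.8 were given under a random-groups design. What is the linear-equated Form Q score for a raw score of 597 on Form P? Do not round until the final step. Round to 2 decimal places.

Linear equating: y = (SD_Y/SD_X)(x − M_X) + M_Y
y = (106.8/97.6)(597 − 563.8) + 549.7
y = 1.094262 × 33.2 + 549.7 = 36.3295 + 549.7 = 586.03

586.03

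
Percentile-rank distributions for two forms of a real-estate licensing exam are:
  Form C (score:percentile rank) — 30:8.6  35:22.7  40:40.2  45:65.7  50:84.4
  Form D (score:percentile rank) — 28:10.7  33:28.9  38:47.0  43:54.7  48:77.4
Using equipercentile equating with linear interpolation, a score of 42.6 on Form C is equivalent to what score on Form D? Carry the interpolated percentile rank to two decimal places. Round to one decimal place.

42.2

PR of 42.6 on Form C: 40.2 + (42.6 − 40)/(45 − 40) × (65.7 − 40.2) = 53.46
On Form D, PR 53.46 falls between score 38 (PR 47.0) and 43 (PR 54.7).
Interpolate: 38 + (53.46 − 47.0)/(54.7 − 47.0) × (43 − 38) = 42.2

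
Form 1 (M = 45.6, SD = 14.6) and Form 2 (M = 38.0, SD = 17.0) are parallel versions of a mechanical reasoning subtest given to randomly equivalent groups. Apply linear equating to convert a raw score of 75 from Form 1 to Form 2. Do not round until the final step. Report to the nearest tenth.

Linear equating: y = (SD_Y/SD_X)(x − M_X) + M_Y
y = (17.0/14.6)(75 − 45.6) + 38.0
y = 1.164384 × 29.4 + 38.0 = 34.2329 + 38.0 = 72.2

72.2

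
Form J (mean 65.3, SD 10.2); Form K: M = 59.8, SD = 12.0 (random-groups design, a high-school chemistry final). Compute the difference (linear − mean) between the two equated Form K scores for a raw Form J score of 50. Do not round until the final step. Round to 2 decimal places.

Mean-equated: 50 + (59.8 − 65.3) = 44.50
Linear-equated: (12.0/10.2)(50 − 65.3) + 59.8 = 41.800
Difference = 41.800 − 44.50 = -2.70

-2.70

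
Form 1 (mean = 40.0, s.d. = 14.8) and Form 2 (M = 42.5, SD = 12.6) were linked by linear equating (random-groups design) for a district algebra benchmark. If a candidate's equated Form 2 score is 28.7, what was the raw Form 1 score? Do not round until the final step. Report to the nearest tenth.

23.8

Invert y = (SD_Y/SD_X)(x − M_X) + M_Y:
x = (SD_X/SD_Y)(y − M_Y) + M_X = (14.8/12.6)(28.7 − 42.5) + 40.0
x = 1.174603 × -13.800 + 40.0 = 23.8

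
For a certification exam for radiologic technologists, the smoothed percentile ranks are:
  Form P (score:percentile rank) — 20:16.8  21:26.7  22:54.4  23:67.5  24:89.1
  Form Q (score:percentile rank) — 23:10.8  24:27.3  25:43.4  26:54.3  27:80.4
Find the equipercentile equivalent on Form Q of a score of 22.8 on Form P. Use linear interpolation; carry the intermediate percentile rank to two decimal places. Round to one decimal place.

26.4

PR of 22.8 on Form P: 54.4 + (22.8 − 22)/(23 − 22) × (67.5 − 54.4) = 64.88
On Form Q, PR 64.88 falls between score 26 (PR 54.3) and 27 (PR 80.4).
Interpolate: 26 + (64.88 − 54.3)/(80.4 − 54.3) × (27 − 26) = 26.4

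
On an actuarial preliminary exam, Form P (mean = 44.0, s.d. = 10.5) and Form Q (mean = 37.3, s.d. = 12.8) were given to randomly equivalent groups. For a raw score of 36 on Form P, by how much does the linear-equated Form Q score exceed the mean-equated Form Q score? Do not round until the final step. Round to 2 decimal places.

Mean-equated: 36 + (37.3 − 44.0) = 29.30
Linear-equated: (12.8/10.5)(36 − 44.0) + 37.3 = 27.548
Difference = 27.548 − 29.30 = -1.75

-1.75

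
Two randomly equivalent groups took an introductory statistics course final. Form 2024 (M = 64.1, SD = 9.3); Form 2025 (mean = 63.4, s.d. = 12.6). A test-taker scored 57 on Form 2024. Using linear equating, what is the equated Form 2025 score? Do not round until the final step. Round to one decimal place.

Linear equating: y = (SD_Y/SD_X)(x − M_X) + M_Y
y = (12.6/9.3)(57 − 64.1) + 63.4
y = 1.354839 × -7.1 + 63.4 = -9.6194 + 63.4 = 53.8

53.8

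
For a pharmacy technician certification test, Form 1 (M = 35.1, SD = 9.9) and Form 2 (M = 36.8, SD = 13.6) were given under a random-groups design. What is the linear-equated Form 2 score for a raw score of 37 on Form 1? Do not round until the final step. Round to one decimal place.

39.4

Linear equating: y = (SD_Y/SD_X)(x − M_X) + M_Y
y = (13.6/9.9)(37 − 35.1) + 36.8
y = 1.373737 × 1.9 + 36.8 = 2.6101 + 36.8 = 39.4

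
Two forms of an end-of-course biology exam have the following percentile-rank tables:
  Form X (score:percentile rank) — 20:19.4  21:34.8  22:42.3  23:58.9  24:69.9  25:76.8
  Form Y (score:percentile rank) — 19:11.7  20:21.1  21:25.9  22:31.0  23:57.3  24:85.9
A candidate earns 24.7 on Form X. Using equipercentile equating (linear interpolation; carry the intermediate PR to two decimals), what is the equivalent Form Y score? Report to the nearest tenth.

PR of 24.7 on Form X: 69.9 + (24.7 − 24)/(25 − 24) × (76.8 − 69.9) = 74.73
On Form Y, PR 74.73 falls between score 23 (PR 57.3) and 24 (PR 85.9).
Interpolate: 23 + (74.73 − 57.3)/(85.9 − 57.3) × (24 − 23) = 23.6

23.6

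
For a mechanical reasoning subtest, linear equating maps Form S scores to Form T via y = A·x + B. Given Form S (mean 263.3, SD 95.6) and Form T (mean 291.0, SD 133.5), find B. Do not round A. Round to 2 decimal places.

-76.68

A = SD_Y / SD_X = 133.5 / 95.6 = 1.396444
B = M_Y − A·M_X = 291.0 − 1.396444 × 263.3 = -76.68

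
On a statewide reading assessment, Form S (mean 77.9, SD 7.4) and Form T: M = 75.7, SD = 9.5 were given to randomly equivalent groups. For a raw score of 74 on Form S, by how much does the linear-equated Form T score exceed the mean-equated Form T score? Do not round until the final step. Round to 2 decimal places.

Mean-equated: 74 + (75.7 − 77.9) = 71.80
Linear-equated: (9.5/7.4)(74 − 77.9) + 75.7 = 70.693
Difference = 70.693 − 71.80 = -1.11

-1.11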